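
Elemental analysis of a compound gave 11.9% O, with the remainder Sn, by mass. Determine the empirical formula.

Assume 100 g: 11.9 g O, 88.1 g Sn.
n(O) = 11.9/16.00 = 0.7438, n(Sn) = 88.1/118.71 = 0.7421
Ratios (÷ 0.7421): O 1.002, Sn 1.000
Ratio ≈ 1:1, so the empirical formula is OSn

OSn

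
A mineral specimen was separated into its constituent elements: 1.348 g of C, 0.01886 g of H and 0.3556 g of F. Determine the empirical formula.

C6HF

Moles — C: 1.348 / 12.01 = 0.1122 mol; H: 0.01886 / 1.008 = 0.01871 mol; F: 0.3556 / 19.00 = 0.01872 mol
Smallest is H at 0.01871 mol; normalising gives C 5.999, H 1.000, F 1.000
Ratio ≈ 6:1:1, so the empirical formula is C6HF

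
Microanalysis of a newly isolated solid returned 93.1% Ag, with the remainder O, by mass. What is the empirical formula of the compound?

Ag2O

Assume 100 g: 93.1 g Ag, 6.9 g O.
Ag: 93.1 g ÷ 107.87 g/mol = 0.8631 mol
O: 6.9 g ÷ 16.00 g/mol = 0.4313 mol
Divide by the smallest (0.4313 mol O): Ag 2.001, O 1.000
Ratio ≈ 2:1, so the empirical formula is Ag2O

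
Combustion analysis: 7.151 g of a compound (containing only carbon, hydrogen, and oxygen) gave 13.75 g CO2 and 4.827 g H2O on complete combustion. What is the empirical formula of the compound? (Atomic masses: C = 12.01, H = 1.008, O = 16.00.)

C7H12O4

mol C = 13.75 / 44.01 = 0.3124; mass C = 0.3124 × 12.01 = 3.752 g
mol H = 2 × (4.827 / 18.02) = 0.5357; mass H = 0.5357 × 1.008 = 0.5400 g
mass O = 7.151 − (4.292) = 2.859 g → mol O = 0.1787
Smallest is O at 0.1787 mol; normalising gives C 1.749, H 2.998, O 1.000
×4: C 6.99, H 11.99, O 4.00 → C7H12O4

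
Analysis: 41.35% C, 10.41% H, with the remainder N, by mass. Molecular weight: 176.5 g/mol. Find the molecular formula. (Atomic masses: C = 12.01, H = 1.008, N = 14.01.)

Assume 100 g: 41.35 g C, 10.41 g H, 48.24 g N.
C: 41.35 g ÷ 12.01 g/mol = 3.443 mol
H: 10.41 g ÷ 1.008 g/mol = 10.33 mol
N: 48.24 g ÷ 14.01 g/mol = 3.443 mol
Divide by the smallest (3.443 mol C): C 1.000, H 3.000, N 1.000
≈ 1:3:1 → CH3N
Empirical-formula mass = 29.04 g/mol
n = 176.5 / 29.04 = 6.08 ≈ 6
Molecular formula = (CH3N)×6 = C6H18N6

C6H18N6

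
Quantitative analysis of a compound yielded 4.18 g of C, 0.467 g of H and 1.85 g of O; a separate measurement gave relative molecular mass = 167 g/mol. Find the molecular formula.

C9H12O3

Moles — C: 4.18 / 12.01 = 0.348 mol; H: 0.467 / 1.008 = 0.4633 mol; O: 1.85 / 16.00 = 0.1156 mol
Divide by the smallest (0.1156 mol O): C 3.010, H 4.007, O 1.000
→ C3H4O
Empirical-formula mass = 56.06 g/mol
n = 167 / 56.06 = 2.98 ≈ 3
Molecular formula = (C3H4O)×3 = C9H12O3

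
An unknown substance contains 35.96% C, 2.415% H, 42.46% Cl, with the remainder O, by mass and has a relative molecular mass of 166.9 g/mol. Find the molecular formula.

Assume 100 g: 35.96 g C, 2.415 g H, 42.46 g Cl, 19.165 g O.
n(C) = 35.96/12.01 = 2.994, n(H) = 2.415/1.008 = 2.396, n(Cl) = 42.46/35.45 = 1.198, n(O) = 19.165/16.00 = 1.198
Divide by the smallest (1.198 mol Cl): C 2.500, H 2.000, Cl 1.000, O 1.000
Multiply by 2: C 5.00, H 4.00, Cl 2.00, O 2.00 → C5H4Cl2O2
Empirical-formula mass = 166.98 g/mol
n = 166.9 / 166.98 = 1.00 ≈ 1
Molecular formula = empirical formula = C5H4Cl2O2

C5H4Cl2O2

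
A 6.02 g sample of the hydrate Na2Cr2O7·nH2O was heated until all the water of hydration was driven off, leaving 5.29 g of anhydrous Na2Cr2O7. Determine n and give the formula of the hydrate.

Na2Cr2O7·2H2O

Mass of water lost = 6.02 − 5.29 = 0.73 g → 0.73 / 18.02 = 0.04051 mol H2O
Molar mass of Na2Cr2O7 = 261.98 g/mol → mol Na2Cr2O7 = 5.29 / 261.98 = 0.02019
n = 0.04051 / 0.02019 = 2.01 ≈ 2 → Na2Cr2O7·2H2O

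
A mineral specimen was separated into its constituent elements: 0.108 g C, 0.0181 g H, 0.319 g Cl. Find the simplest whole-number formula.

C: 0.108 g ÷ 12.01 g/mol = 0.008993 mol
H: 0.0181 g ÷ 1.008 g/mol = 0.01796 mol
Cl: 0.319 g ÷ 35.45 g/mol = 0.008999 mol
Smallest is C at 0.008993 mol; normalising gives C 1.000, H 1.997, Cl 1.001
≈ 1:2:1 → CH2Cl

CH2Cl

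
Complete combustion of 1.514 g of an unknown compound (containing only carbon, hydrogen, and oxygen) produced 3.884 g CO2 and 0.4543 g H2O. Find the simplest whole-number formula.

mol C = 3.884 / 44.01 = 0.08825; mass C = 0.08825 × 12.01 = 1.060 g
mol H = 2 × (0.4543 / 18.02) = 0.05042; mass H = 0.05042 × 1.008 = 0.05083 g
mass O = 1.514 − (1.111) = 0.4033 g → mol O = 0.02520
Ratios (÷ 0.0252): C 3.502, H 2.001, O 1.000
Scaling by 2: C 7.00, H 4.00, O 2.00 → C7H4O2

C7H4O2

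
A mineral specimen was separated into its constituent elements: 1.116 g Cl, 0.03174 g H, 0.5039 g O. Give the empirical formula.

ClHO

n(Cl) = 1.116/35.45 = 0.03148, n(H) = 0.03174/1.008 = 0.03149, n(O) = 0.5039/16.00 = 0.03149
Smallest is Cl at 0.03148 mol; normalising gives Cl 1.000, H 1.000, O 1.000
Ratio ≈ 1:1:1, so the empirical formula is ClHO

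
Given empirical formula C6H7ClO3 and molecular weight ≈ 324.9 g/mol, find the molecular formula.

Empirical-formula mass = 162.57 g/mol
n = 324.9 / 162.57 = 2.00 ≈ 2
Molecular formula = (C6H7ClO3)2 = C12H14Cl2O6

C12H14Cl2O6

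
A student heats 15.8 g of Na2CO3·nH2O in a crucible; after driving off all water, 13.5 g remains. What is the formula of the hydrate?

Mass of water lost = 15.8 − 13.5 = 2.3 g → 2.3 / 18.02 = 0.1276 mol H2O
Molar mass of Na2CO3 = 105.99 g/mol → mol Na2CO3 = 13.5 / 105.99 = 0.1274
n = 0.1276 / 0.1274 = 1.00 ≈ 1 → Na2CO3·H2O

Na2CO3·H2O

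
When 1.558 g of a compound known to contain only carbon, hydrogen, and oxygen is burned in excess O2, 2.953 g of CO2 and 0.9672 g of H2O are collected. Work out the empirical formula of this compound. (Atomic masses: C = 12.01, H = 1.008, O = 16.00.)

mol C = 2.953 / 44.01 = 0.06710; mass C = 0.06710 × 12.01 = 0.8059 g
mol H = 2 × (0.9672 / 18.02) = 0.1073; mass H = 0.1073 × 1.008 = 0.1082 g
mass O = 1.558 − (0.9141) = 0.6439 g → mol O = 0.04025
Smallest is O at 0.04025 mol; normalising gives C 1.667, H 2.667, O 1.000
Scaling by 3: C 5.00, H 8.00, O 3.00 → C5H8O3

C5H8O3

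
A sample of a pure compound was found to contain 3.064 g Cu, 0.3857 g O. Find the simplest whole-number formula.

n(Cu) = 3.064/63.55 = 0.04821, n(O) = 0.3857/16.00 = 0.02411
Smallest is O at 0.02411 mol; normalising gives Cu 2.000, O 1.000
→ Cu2O

Cu2O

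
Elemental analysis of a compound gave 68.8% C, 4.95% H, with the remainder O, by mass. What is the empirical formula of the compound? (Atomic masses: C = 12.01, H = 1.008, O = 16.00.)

C7H6O2

Assume 100 g: 68.8 g C, 4.95 g H, 26.25 g O.
n(C) = 68.8/12.01 = 5.729, n(H) = 4.95/1.008 = 4.911, n(O) = 26.25/16.00 = 1.641
Smallest is O at 1.641 mol; normalising gives C 3.492, H 2.993, O 1.000
Multiply by 2: C 6.98, H 5.99, O 2.00 → C7H6O2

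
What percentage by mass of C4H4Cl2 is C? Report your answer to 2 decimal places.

Molar mass = 4(12.01) + 4(1.008) + 2(35.45) = 122.972 g/mol
Mass of C per mole = 4 × 12.01 = 48.040 g
% C = 48.040 / 122.972 × 100 = 39.07%

39.07%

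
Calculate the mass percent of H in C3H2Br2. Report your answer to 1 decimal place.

Molar mass = 3(12.01) + 2(1.008) + 2(79.90) = 197.846 g/mol
Mass of H per mole = 2 × 1.008 = 2.016 g
% H = 2.016 / 197.846 × 100 = 1.0%

1.0%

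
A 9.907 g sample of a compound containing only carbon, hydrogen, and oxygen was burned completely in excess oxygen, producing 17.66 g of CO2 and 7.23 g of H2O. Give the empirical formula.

mol C = 17.66 / 44.01 = 0.4013; mass C = 0.4013 × 12.01 = 4.819 g
mol H = 2 × (7.23 / 18.02) = 0.8024; mass H = 0.8024 × 1.008 = 0.8089 g
mass O = 9.907 − (5.628) = 4.279 g → mol O = 0.2674
Divide by the smallest (0.2674 mol O): C 1.500, H 3.001, O 1.000
Multiply by 2: C 3.00, H 6.00, O 2.00 → C3H6O2

C3H6O2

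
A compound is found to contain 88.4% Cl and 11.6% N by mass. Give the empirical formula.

Cl3N

Assume 100 g: 88.4 g Cl, 11.6 g N.
Moles — Cl: 88.4 / 35.45 = 2.494 mol; N: 11.6 / 14.01 = 0.828 mol
Ratios (÷ 0.828): Cl 3.012, N 1.000
→ Cl3N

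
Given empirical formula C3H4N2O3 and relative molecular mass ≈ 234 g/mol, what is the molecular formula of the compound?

C6H8N4O6

Empirical-formula mass = 116.08 g/mol
n = 234 / 116.08 = 2.02 ≈ 2
Molecular formula = (C3H4N2O3)2 = C6H8N4O6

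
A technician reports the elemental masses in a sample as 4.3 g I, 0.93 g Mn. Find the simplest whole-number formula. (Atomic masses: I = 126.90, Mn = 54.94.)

Moles — I: 4.3 / 126.90 = 0.03388 mol; Mn: 0.93 / 54.94 = 0.01693 mol
Smallest is Mn at 0.01693 mol; normalising gives I 2.002, Mn 1.000
Ratio ≈ 2:1, so the empirical formula is I2Mn

I2Mn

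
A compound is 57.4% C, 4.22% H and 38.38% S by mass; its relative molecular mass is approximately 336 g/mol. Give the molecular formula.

Assume 100 g: 57.4 g C, 4.22 g H, 38.38 g S.
C: 57.4 g ÷ 12.01 g/mol = 4.779 mol
H: 4.22 g ÷ 1.008 g/mol = 4.187 mol
S: 38.38 g ÷ 32.07 g/mol = 1.197 mol
Ratios (÷ 1.197): C 3.994, H 3.498, S 1.000
×2: C 7.99, H 7.00, S 2.00 → C8H7S2
Empirical-formula mass = 167.28 g/mol
n = 336 / 167.28 = 2.01 ≈ 2
Molecular formula = (C8H7S2)×2 = C16H14S4

C16H14S4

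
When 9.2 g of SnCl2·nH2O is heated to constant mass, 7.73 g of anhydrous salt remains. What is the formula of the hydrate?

SnCl2·2H2O

Mass of water lost = 9.2 − 7.73 = 1.47 g → 1.47 / 18.02 = 0.08158 mol H2O
Molar mass of SnCl2 = 189.61 g/mol → mol SnCl2 = 7.73 / 189.61 = 0.04077
n = 0.08158 / 0.04077 = 2.00 ≈ 2 → SnCl2·2H2O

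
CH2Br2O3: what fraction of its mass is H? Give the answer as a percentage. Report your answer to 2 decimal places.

0.91%

Molar mass = 1(12.01) + 2(1.008) + 2(79.90) + 3(16.00) = 221.826 g/mol
Mass of H per mole = 2 × 1.008 = 2.016 g
% H = 2.016 / 221.826 × 100 = 0.91%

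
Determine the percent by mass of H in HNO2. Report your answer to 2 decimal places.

Molar mass = 1(1.008) + 1(14.01) + 2(16.00) = 47.018 g/mol
Mass of H per mole = 1 × 1.008 = 1.008 g
% H = 1.008 / 47.018 × 100 = 2.14%

2.14%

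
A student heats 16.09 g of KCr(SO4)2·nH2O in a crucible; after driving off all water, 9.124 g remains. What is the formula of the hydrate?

Mass of water lost = 16.09 − 9.124 = 6.966 g → 6.966 / 18.02 = 0.3866 mol H2O
Molar mass of KCr(SO4)2 = 283.24 g/mol → mol KCr(SO4)2 = 9.124 / 283.24 = 0.03221
n = 0.3866 / 0.03221 = 12.00 ≈ 12 → KCr(SO4)2·12H2O

KCr(SO4)2·12H2O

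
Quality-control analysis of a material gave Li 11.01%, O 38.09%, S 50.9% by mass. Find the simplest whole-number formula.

Assume 100 g: 11.01 g Li, 38.09 g O, 50.9 g S.
n(Li) = 11.01/6.94 = 1.586, n(O) = 38.09/16.00 = 2.381, n(S) = 50.9/32.07 = 1.587
Smallest is Li at 1.586 mol; normalising gives Li 1.000, O 1.501, S 1.000
×2: Li 2.00, O 3.00, S 2.00 → Li2O3S2

Li2O3S2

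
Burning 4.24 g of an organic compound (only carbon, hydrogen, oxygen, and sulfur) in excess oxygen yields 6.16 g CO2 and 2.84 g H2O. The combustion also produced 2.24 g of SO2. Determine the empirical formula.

mol C = 6.16 / 44.01 = 0.1400; mass C = 0.1400 × 12.01 = 1.681 g
mol H = 2 × (2.84 / 18.02) = 0.3152; mass H = 0.3152 × 1.008 = 0.3177 g
mol S = 2.24 / 64.07 = 0.03496; mass S = 1.121 g
mass O = 4.24 − (3.120) = 1.120 g → mol O = 0.07000
Smallest is S at 0.03496 mol; normalising gives C 4.003, H 9.016, O 2.002, S 1.000
→ C4H9O2S

C4H9O2S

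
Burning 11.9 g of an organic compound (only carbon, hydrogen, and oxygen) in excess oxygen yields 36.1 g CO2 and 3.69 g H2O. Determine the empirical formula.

mol C = 36.1 / 44.01 = 0.8203; mass C = 0.8203 × 12.01 = 9.851 g
mol H = 2 × (3.69 / 18.02) = 0.4095; mass H = 0.4095 × 1.008 = 0.4128 g
mass O = 11.9 − (10.26) = 1.636 g → mol O = 0.1022
Divide by the smallest (0.1022 mol O): C 8.023, H 4.006, O 1.000
≈ 8:4:1 → C8H4O

C8H4O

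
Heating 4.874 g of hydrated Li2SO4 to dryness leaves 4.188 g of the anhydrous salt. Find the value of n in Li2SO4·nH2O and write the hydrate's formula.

Mass of water lost = 4.874 − 4.188 = 0.686 g → 0.686 / 18.02 = 0.03807 mol H2O
Molar mass of Li2SO4 = 109.95 g/mol → mol Li2SO4 = 4.188 / 109.95 = 0.03809
n = 0.03807 / 0.03809 = 1.00 ≈ 1 → Li2SO4·H2O

Li2SO4·H2O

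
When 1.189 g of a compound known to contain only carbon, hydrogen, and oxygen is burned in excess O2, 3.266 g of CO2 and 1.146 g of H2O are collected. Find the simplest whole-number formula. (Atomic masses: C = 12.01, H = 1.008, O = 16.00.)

C7H12O

mol C = 3.266 / 44.01 = 0.07421; mass C = 0.07421 × 12.01 = 0.8913 g
mol H = 2 × (1.146 / 18.02) = 0.1272; mass H = 0.1272 × 1.008 = 0.1282 g
mass O = 1.189 − (1.019) = 0.1695 g → mol O = 0.01060
Smallest is O at 0.0106 mol; normalising gives C 7.004, H 12.005, O 1.000
→ C7H12O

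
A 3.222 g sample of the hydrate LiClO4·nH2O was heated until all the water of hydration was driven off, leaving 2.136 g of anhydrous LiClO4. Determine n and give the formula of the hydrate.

Mass of water lost = 3.222 − 2.136 = 1.086 g → 1.086 / 18.02 = 0.06027 mol H2O
Molar mass of LiClO4 = 106.39 g/mol → mol LiClO4 = 2.136 / 106.39 = 0.02008
n = 0.06027 / 0.02008 = 3.00 ≈ 3 → LiClO4·3H2O

LiClO4·3H2O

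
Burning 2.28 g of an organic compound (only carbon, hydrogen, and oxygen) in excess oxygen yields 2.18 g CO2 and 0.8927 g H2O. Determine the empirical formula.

mol C = 2.18 / 44.01 = 0.04953; mass C = 0.04953 × 12.01 = 0.5949 g
mol H = 2 × (0.8927 / 18.02) = 0.09908; mass H = 0.09908 × 1.008 = 0.09987 g
mass O = 2.28 − (0.6948) = 1.585 g → mol O = 0.09908
Smallest is C at 0.04953 mol; normalising gives C 1.000, H 2.000, O 2.000
→ CH2O2

CH2O2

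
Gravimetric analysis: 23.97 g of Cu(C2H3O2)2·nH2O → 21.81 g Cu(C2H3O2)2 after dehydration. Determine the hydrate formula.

Mass of water lost = 23.97 − 21.81 = 2.16 g → 2.16 / 18.02 = 0.1199 mol H2O
Molar mass of Cu(C2H3O2)2 = 181.64 g/mol → mol Cu(C2H3O2)2 = 21.81 / 181.64 = 0.1201
n = 0.1199 / 0.1201 = 1.00 ≈ 1 → Cu(C2H3O2)2·H2O

Cu(C2H3O2)2·H2O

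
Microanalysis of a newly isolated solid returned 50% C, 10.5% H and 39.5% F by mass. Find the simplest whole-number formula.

C2H5F

Assume 100 g: 50 g C, 10.5 g H, 39.5 g F.
C: 50 g ÷ 12.01 g/mol = 4.163 mol
H: 10.5 g ÷ 1.008 g/mol = 10.42 mol
F: 39.5 g ÷ 19.00 g/mol = 2.079 mol
Divide by the smallest (2.079 mol F): C 2.003, H 5.011, F 1.000
→ C2H5F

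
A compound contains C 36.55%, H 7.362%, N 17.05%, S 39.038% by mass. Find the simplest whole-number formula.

Assume 100 g: 36.55 g C, 7.362 g H, 17.05 g N, 39.038 g S.
n(C) = 36.55/12.01 = 3.043, n(H) = 7.362/1.008 = 7.304, n(N) = 17.05/14.01 = 1.217, n(S) = 39.038/32.07 = 1.217
Divide by the smallest (1.217 mol N): C 2.501, H 6.001, N 1.000, S 1.000
×2: C 5.00, H 12.00, N 2.00, S 2.00 → C5H12N2S2

C5H12N2S2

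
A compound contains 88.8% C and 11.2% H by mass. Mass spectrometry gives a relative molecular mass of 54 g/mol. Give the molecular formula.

C4H6

Assume 100 g: 88.8 g C, 11.2 g H.
C: 88.8 g ÷ 12.01 g/mol = 7.394 mol
H: 11.2 g ÷ 1.008 g/mol = 11.11 mol
Divide by the smallest (7.394 mol C): C 1.000, H 1.503
×2: C 2.00, H 3.01 → C2H3
Empirical-formula mass = 27.04 g/mol
n = 54 / 27.04 = 2.00 ≈ 2
Molecular formula = (C2H3)×2 = C4H6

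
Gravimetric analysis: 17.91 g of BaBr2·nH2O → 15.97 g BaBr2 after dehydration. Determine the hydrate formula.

BaBr2·2H2O

Mass of water lost = 17.91 − 15.97 = 1.94 g → 1.94 / 18.02 = 0.1077 mol H2O
Molar mass of BaBr2 = 297.13 g/mol → mol BaBr2 = 15.97 / 297.13 = 0.05375
n = 0.1077 / 0.05375 = 2.00 ≈ 2 → BaBr2·2H2O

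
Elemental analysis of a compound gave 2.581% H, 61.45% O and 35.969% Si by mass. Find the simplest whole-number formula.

H2O3Si

Assume 100 g: 2.581 g H, 61.45 g O, 35.969 g Si.
Moles — H: 2.581 / 1.008 = 2.561 mol; O: 61.45 / 16.00 = 3.841 mol; Si: 35.969 / 28.09 = 1.28 mol
Divide by the smallest (1.28 mol Si): H 2.000, O 2.999, Si 1.000
Ratio ≈ 2:3:1, so the empirical formula is H2O3Si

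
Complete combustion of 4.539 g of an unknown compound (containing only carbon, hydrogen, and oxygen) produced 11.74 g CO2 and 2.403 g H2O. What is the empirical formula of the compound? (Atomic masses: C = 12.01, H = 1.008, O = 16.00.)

C4H4O

mol C = 11.74 / 44.01 = 0.2668; mass C = 0.2668 × 12.01 = 3.204 g
mol H = 2 × (2.403 / 18.02) = 0.2667; mass H = 0.2667 × 1.008 = 0.2688 g
mass O = 4.539 − (3.473) = 1.066 g → mol O = 0.06665
Smallest is O at 0.06665 mol; normalising gives C 4.002, H 4.002, O 1.000
Ratio ≈ 4:4:1, so the empirical formula is C4H4O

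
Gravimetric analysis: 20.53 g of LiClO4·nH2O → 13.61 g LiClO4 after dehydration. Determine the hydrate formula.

LiClO4·3H2O

Mass of water lost = 20.53 − 13.61 = 6.92 g → 6.92 / 18.02 = 0.384 mol H2O
Molar mass of LiClO4 = 106.39 g/mol → mol LiClO4 = 13.61 / 106.39 = 0.1279
n = 0.384 / 0.1279 = 3.00 ≈ 3 → LiClO4·3H2O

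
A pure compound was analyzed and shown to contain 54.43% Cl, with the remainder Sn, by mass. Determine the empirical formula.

Assume 100 g: 54.43 g Cl, 45.57 g Sn.
Cl: 54.43 g ÷ 35.45 g/mol = 1.535 mol
Sn: 45.57 g ÷ 118.71 g/mol = 0.3839 mol
Ratios (÷ 0.3839): Cl 4.000, Sn 1.000
Ratio ≈ 4:1, so the empirical formula is Cl4Sn

Cl4Sn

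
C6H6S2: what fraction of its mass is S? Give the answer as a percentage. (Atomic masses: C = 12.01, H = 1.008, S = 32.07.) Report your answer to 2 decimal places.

Molar mass = 6(12.01) + 6(1.008) + 2(32.07) = 142.248 g/mol
Mass of S per mole = 2 × 32.07 = 64.140 g
% S = 64.140 / 142.248 × 100 = 45.09%

45.09%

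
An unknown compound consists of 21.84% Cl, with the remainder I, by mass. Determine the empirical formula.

ClI

Assume 100 g: 21.84 g Cl, 78.16 g I.
Cl: 21.84 g ÷ 35.45 g/mol = 0.6161 mol
I: 78.16 g ÷ 126.90 g/mol = 0.6159 mol
Ratios (÷ 0.6159): Cl 1.000, I 1.000
→ ClI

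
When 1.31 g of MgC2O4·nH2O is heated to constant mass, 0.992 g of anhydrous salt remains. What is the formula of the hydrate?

MgC2O4·2H2O

Mass of water lost = 1.31 − 0.992 = 0.318 g → 0.318 / 18.02 = 0.01765 mol H2O
Molar mass of MgC2O4 = 112.33 g/mol → mol MgC2O4 = 0.992 / 112.33 = 0.008831
n = 0.01765 / 0.008831 = 2.00 ≈ 2 → MgC2O4·2H2O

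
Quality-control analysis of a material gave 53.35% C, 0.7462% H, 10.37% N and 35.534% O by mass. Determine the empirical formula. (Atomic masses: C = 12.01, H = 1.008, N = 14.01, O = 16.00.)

C6HNO3

Assume 100 g: 53.35 g C, 0.7462 g H, 10.37 g N, 35.534 g O.
Moles — C: 53.35 / 12.01 = 4.442 mol; H: 0.7462 / 1.008 = 0.7403 mol; N: 10.37 / 14.01 = 0.7402 mol; O: 35.534 / 16.00 = 2.221 mol
Ratios (÷ 0.7402): C 6.001, H 1.000, N 1.000, O 3.000
→ C6HNO3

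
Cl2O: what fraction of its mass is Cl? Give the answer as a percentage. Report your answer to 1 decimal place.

Molar mass = 2(35.45) + 1(16.00) = 86.900 g/mol
Mass of Cl per mole = 2 × 35.45 = 70.900 g
% Cl = 70.900 / 86.900 × 100 = 81.6%

81.6%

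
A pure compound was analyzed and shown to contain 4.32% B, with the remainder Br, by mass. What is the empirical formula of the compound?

Assume 100 g: 4.32 g B, 95.68 g Br.
n(B) = 4.32/10.81 = 0.3996, n(Br) = 95.68/79.90 = 1.197
Ratios (÷ 0.3996): B 1.000, Br 2.997
≈ 1:3 → BBr3

BBr3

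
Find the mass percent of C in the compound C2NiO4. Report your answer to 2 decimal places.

16.37%

Molar mass = 2(12.01) + 1(58.69) + 4(16.00) = 146.710 g/mol
Mass of C per mole = 2 × 12.01 = 24.020 g
% C = 24.020 / 146.710 × 100 = 16.37%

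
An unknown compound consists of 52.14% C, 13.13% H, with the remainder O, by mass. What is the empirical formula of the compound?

C2H6O

Assume 100 g: 52.14 g C, 13.13 g H, 34.73 g O.
C: 52.14 g ÷ 12.01 g/mol = 4.341 mol
H: 13.13 g ÷ 1.008 g/mol = 13.03 mol
O: 34.73 g ÷ 16.00 g/mol = 2.171 mol
Divide by the smallest (2.171 mol O): C 2.000, H 6.001, O 1.000
→ C2H6O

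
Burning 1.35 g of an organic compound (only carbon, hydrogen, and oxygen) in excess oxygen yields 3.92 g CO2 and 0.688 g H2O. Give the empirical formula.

C7H6O

mol C = 3.92 / 44.01 = 0.08907; mass C = 0.08907 × 12.01 = 1.070 g
mol H = 2 × (0.688 / 18.02) = 0.07636; mass H = 0.07636 × 1.008 = 0.07697 g
mass O = 1.35 − (1.147) = 0.2033 g → mol O = 0.01271
Smallest is O at 0.01271 mol; normalising gives C 7.010, H 6.010, O 1.000
≈ 7:6:1 → C7H6O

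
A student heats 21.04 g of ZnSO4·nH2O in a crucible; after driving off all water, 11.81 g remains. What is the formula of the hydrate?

ZnSO4·7H2O

Mass of water lost = 21.04 − 11.81 = 9.23 g → 9.23 / 18.02 = 0.5122 mol H2O
Molar mass of ZnSO4 = 161.45 g/mol → mol ZnSO4 = 11.81 / 161.45 = 0.07315
n = 0.5122 / 0.07315 = 7.00 ≈ 7 → ZnSO4·7H2O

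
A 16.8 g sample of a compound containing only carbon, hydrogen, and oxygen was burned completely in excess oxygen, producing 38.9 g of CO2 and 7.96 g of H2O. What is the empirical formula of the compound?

mol C = 38.9 / 44.01 = 0.8839; mass C = 0.8839 × 12.01 = 10.62 g
mol H = 2 × (7.96 / 18.02) = 0.8835; mass H = 0.8835 × 1.008 = 0.8905 g
mass O = 16.8 − (11.51) = 5.294 g → mol O = 0.3309
Ratios (÷ 0.3309): C 2.671, H 2.670, O 1.000
Multiply by 3: C 8.01, H 8.01, O 3.00 → C8H8O3

C8H8O3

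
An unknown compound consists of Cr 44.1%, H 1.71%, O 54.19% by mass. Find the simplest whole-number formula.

Assume 100 g: 44.1 g Cr, 1.71 g H, 54.19 g O.
Cr: 44.1 g ÷ 52.00 g/mol = 0.8481 mol
H: 1.71 g ÷ 1.008 g/mol = 1.696 mol
O: 54.19 g ÷ 16.00 g/mol = 3.387 mol
Divide by the smallest (0.8481 mol Cr): Cr 1.000, H 2.000, O 3.994
Ratio ≈ 1:2:4, so the empirical formula is CrH2O4

CrH2O4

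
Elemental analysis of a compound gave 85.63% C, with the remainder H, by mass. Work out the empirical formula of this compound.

Assume 100 g: 85.63 g C, 14.37 g H.
C: 85.63 g ÷ 12.01 g/mol = 7.13 mol
H: 14.37 g ÷ 1.008 g/mol = 14.26 mol
Divide by the smallest (7.13 mol C): C 1.000, H 1.999
Ratio ≈ 1:2, so the empirical formula is CH2

CH2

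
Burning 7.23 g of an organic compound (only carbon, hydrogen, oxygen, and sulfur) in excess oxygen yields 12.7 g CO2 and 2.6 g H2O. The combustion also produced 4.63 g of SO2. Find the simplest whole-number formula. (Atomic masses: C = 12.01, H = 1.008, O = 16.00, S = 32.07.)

mol C = 12.7 / 44.01 = 0.2886; mass C = 0.2886 × 12.01 = 3.466 g
mol H = 2 × (2.6 / 18.02) = 0.2886; mass H = 0.2886 × 1.008 = 0.2909 g
mol S = 4.63 / 64.07 = 0.07226; mass S = 2.318 g
mass O = 7.23 − (6.074) = 1.156 g → mol O = 0.07224
Divide by the smallest (0.07224 mol O): C 3.995, H 3.995, O 1.000, S 1.000
→ C4H4OS

C4H4OS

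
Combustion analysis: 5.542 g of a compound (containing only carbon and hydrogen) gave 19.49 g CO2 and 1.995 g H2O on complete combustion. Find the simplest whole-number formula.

mol C = 19.49 / 44.01 = 0.4429; mass C = 0.4429 × 12.01 = 5.319 g
mol H = 2 × (1.995 / 18.02) = 0.2214; mass H = 0.2214 × 1.008 = 0.2232 g
Smallest is H at 0.2214 mol; normalising gives C 2.000, H 1.000
→ C2H

C2H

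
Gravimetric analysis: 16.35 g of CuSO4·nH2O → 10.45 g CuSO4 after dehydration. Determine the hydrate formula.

CuSO4·5H2O

Mass of water lost = 16.35 − 10.45 = 5.9 g → 5.9 / 18.02 = 0.3274 mol H2O
Molar mass of CuSO4 = 159.62 g/mol → mol CuSO4 = 10.45 / 159.62 = 0.06547
n = 0.3274 / 0.06547 = 5.00 ≈ 5 → CuSO4·5H2O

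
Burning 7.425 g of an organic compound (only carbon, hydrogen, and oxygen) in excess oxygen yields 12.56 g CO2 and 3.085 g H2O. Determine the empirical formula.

mol C = 12.56 / 44.01 = 0.2854; mass C = 0.2854 × 12.01 = 3.428 g
mol H = 2 × (3.085 / 18.02) = 0.3424; mass H = 0.3424 × 1.008 = 0.3451 g
mass O = 7.425 − (3.773) = 3.652 g → mol O = 0.2283
Divide by the smallest (0.2283 mol O): C 1.250, H 1.500, O 1.000
Scaling by 4: C 5.00, H 6.00, O 4.00 → C5H6O4

C5H6O4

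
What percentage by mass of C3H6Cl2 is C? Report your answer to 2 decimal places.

31.89%

Molar mass = 3(12.01) + 6(1.008) + 2(35.45) = 112.978 g/mol
Mass of C per mole = 3 × 12.01 = 36.030 g
% C = 36.030 / 112.978 × 100 = 31.89%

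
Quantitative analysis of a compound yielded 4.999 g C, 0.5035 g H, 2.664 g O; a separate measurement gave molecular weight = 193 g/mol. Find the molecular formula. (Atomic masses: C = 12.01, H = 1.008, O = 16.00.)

C: 4.999 g ÷ 12.01 g/mol = 0.4162 mol
H: 0.5035 g ÷ 1.008 g/mol = 0.4995 mol
O: 2.664 g ÷ 16.00 g/mol = 0.1665 mol
Divide by the smallest (0.1665 mol O): C 2.500, H 3.000, O 1.000
Scaling by 2: C 5.00, H 6.00, O 2.00 → C5H6O2
Empirical-formula mass = 98.10 g/mol
n = 193 / 98.10 = 1.97 ≈ 2
Molecular formula = (C5H6O2)×2 = C10H12O4

C10H12O4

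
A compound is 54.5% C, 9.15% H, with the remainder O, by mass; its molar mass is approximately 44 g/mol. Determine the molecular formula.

Assume 100 g: 54.5 g C, 9.15 g H, 36.35 g O.
n(C) = 54.5/12.01 = 4.538, n(H) = 9.15/1.008 = 9.077, n(O) = 36.35/16.00 = 2.272
Ratios (÷ 2.272): C 1.997, H 3.996, O 1.000
→ C2H4O
Empirical-formula mass = 44.05 g/mol
n = 44 / 44.05 = 1.00 ≈ 1
Molecular formula = empirical formula = C2H4O

C2H4O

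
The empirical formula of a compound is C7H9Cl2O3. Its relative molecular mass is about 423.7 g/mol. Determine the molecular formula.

C14H18Cl4O6

Empirical-formula mass = 212.04 g/mol
n = 423.7 / 212.04 = 2.00 ≈ 2
Molecular formula = (C7H9Cl2O3)2 = C14H18Cl4O6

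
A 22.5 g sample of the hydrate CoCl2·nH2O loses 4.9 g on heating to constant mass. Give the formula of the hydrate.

CoCl2·2H2O

Mass of anhydrous CoCl2 = 22.5 − 4.9 = 17.6 g
mol H2O = 4.9 / 18.02 = 0.2719
Molar mass of CoCl2 = 129.83 g/mol → mol CoCl2 = 17.6 / 129.83 = 0.1356
n = 0.2719 / 0.1356 = 2.01 ≈ 2 → CoCl2·2H2O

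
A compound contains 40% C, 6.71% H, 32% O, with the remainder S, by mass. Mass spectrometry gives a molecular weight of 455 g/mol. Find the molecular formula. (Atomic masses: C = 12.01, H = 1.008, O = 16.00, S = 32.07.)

Assume 100 g: 40 g C, 6.71 g H, 32 g O, 21.29 g S.
n(C) = 40/12.01 = 3.331, n(H) = 6.71/1.008 = 6.657, n(O) = 32/16.00 = 2, n(S) = 21.29/32.07 = 0.6639
Ratios (÷ 0.6639): C 5.017, H 10.027, O 3.013, S 1.000
Ratio ≈ 5:10:3:1, so the empirical formula is C5H10O3S
Empirical-formula mass = 150.20 g/mol
n = 455 / 150.20 = 3.03 ≈ 3
Molecular formula = (C5H10O3S)×3 = C15H30O9S3

C15H30O9S3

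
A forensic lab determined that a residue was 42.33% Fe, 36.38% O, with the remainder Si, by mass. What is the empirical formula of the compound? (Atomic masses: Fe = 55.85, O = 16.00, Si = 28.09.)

Assume 100 g: 42.33 g Fe, 36.38 g O, 21.29 g Si.
Moles — Fe: 42.33 / 55.85 = 0.7579 mol; O: 36.38 / 16.00 = 2.274 mol; Si: 21.29 / 28.09 = 0.7579 mol
Divide by the smallest (0.7579 mol Si): Fe 1.000, O 3.000, Si 1.000
Ratio ≈ 1:3:1, so the empirical formula is FeO3Si

FeO3Si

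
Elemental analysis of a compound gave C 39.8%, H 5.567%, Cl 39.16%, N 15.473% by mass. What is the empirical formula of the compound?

Assume 100 g: 39.8 g C, 5.567 g H, 39.16 g Cl, 15.473 g N.
C: 39.8 g ÷ 12.01 g/mol = 3.314 mol
H: 5.567 g ÷ 1.008 g/mol = 5.523 mol
Cl: 39.16 g ÷ 35.45 g/mol = 1.105 mol
N: 15.473 g ÷ 14.01 g/mol = 1.104 mol
Ratios (÷ 1.104): C 3.001, H 5.001, Cl 1.000, N 1.000
Ratio ≈ 3:5:1:1, so the empirical formula is C3H5ClN

C3H5ClN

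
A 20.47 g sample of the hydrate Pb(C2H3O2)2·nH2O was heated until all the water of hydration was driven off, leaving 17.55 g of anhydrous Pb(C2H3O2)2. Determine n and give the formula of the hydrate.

Mass of water lost = 20.47 − 17.55 = 2.92 g → 2.92 / 18.02 = 0.162 mol H2O
Molar mass of Pb(C2H3O2)2 = 325.29 g/mol → mol Pb(C2H3O2)2 = 17.55 / 325.29 = 0.05395
n = 0.162 / 0.05395 = 3.00 ≈ 3 → Pb(C2H3O2)2·3H2O

Pb(C2H3O2)2·3H2O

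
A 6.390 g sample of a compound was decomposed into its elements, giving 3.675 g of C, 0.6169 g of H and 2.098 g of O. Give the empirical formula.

C7H14O3

C: 3.675 g ÷ 12.01 g/mol = 0.306 mol
H: 0.6169 g ÷ 1.008 g/mol = 0.612 mol
O: 2.098 g ÷ 16.00 g/mol = 0.1311 mol
Divide by the smallest (0.1311 mol O): C 2.334, H 4.667, O 1.000
×3: C 7.00, H 14.00, O 3.00 → C7H14O3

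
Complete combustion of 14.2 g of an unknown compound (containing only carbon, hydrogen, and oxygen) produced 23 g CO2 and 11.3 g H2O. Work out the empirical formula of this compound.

mol C = 23 / 44.01 = 0.5226; mass C = 0.5226 × 12.01 = 6.277 g
mol H = 2 × (11.3 / 18.02) = 1.254; mass H = 1.254 × 1.008 = 1.264 g
mass O = 14.2 − (7.541) = 6.659 g → mol O = 0.4162
Smallest is O at 0.4162 mol; normalising gives C 1.256, H 3.013, O 1.000
×4: C 5.02, H 12.05, O 4.00 → C5H12O4

C5H12O4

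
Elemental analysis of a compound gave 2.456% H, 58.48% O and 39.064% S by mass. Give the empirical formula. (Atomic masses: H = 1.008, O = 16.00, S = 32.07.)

Assume 100 g: 2.456 g H, 58.48 g O, 39.064 g S.
H: 2.456 g ÷ 1.008 g/mol = 2.437 mol
O: 58.48 g ÷ 16.00 g/mol = 3.655 mol
S: 39.064 g ÷ 32.07 g/mol = 1.218 mol
Divide by the smallest (1.218 mol S): H 2.000, O 3.001, S 1.000
→ H2O3S

H2O3S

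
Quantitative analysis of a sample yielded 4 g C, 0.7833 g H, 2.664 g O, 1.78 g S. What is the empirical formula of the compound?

C: 4 g ÷ 12.01 g/mol = 0.3331 mol
H: 0.7833 g ÷ 1.008 g/mol = 0.7771 mol
O: 2.664 g ÷ 16.00 g/mol = 0.1665 mol
S: 1.78 g ÷ 32.07 g/mol = 0.0555 mol
Ratios (÷ 0.0555): C 6.001, H 14.001, O 3.000, S 1.000
Ratio ≈ 6:14:3:1, so the empirical formula is C6H14O3S

C6H14O3S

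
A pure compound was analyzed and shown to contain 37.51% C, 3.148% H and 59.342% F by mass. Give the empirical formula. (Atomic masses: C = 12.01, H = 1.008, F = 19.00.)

CHF

Assume 100 g: 37.51 g C, 3.148 g H, 59.342 g F.
Moles — C: 37.51 / 12.01 = 3.123 mol; H: 3.148 / 1.008 = 3.123 mol; F: 59.342 / 19.00 = 3.123 mol
Smallest is H at 3.123 mol; normalising gives C 1.000, H 1.000, F 1.000
≈ 1:1:1 → CHF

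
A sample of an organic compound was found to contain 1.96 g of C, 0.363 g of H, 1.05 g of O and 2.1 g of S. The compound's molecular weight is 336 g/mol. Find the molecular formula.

C: 1.96 g ÷ 12.01 g/mol = 0.1632 mol
H: 0.363 g ÷ 1.008 g/mol = 0.3601 mol
O: 1.05 g ÷ 16.00 g/mol = 0.06563 mol
S: 2.1 g ÷ 32.07 g/mol = 0.06548 mol
Ratios (÷ 0.06548): C 2.492, H 5.500, O 1.002, S 1.000
Scaling by 2: C 4.98, H 11.00, O 2.00, S 2.00 → C5H11O2S2
Empirical-formula mass = 167.28 g/mol
n = 336 / 167.28 = 2.01 ≈ 2
Molecular formula = (C5H11O2S2)×2 = C10H22O4S4

C10H22O4S4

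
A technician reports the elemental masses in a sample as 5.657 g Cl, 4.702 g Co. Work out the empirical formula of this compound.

n(Cl) = 5.657/35.45 = 0.1596, n(Co) = 4.702/58.93 = 0.07979
Divide by the smallest (0.07979 mol Co): Cl 2.000, Co 1.000
≈ 2:1 → Cl2Co

Cl2Co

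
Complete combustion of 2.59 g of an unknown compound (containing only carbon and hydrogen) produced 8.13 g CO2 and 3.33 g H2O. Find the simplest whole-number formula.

mol C = 8.13 / 44.01 = 0.1847; mass C = 0.1847 × 12.01 = 2.219 g
mol H = 2 × (3.33 / 18.02) = 0.3696; mass H = 0.3696 × 1.008 = 0.3725 g
Divide by the smallest (0.1847 mol C): C 1.000, H 2.001
→ CH2

CH2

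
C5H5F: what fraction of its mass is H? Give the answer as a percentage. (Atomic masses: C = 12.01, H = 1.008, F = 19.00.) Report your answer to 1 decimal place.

6.0%

Molar mass = 5(12.01) + 5(1.008) + 1(19.00) = 84.090 g/mol
Mass of H per mole = 5 × 1.008 = 5.040 g
% H = 5.040 / 84.090 × 100 = 6.0%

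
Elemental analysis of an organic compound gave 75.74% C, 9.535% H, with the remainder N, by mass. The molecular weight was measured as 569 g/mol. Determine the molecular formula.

Assume 100 g: 75.74 g C, 9.535 g H, 14.725 g N.
n(C) = 75.74/12.01 = 6.306, n(H) = 9.535/1.008 = 9.459, n(N) = 14.725/14.01 = 1.051
Divide by the smallest (1.051 mol N): C 6.000, H 9.000, N 1.000
→ C6H9N
Empirical-formula mass = 95.14 g/mol
n = 569 / 95.14 = 5.98 ≈ 6
Molecular formula = (C6H9N)×6 = C36H54N6

C36H54N6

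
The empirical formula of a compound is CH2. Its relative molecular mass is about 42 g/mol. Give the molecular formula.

C3H6

Empirical-formula mass = 14.03 g/mol
n = 42 / 14.03 = 2.99 ≈ 3
Molecular formula = (CH2)3 = C3H6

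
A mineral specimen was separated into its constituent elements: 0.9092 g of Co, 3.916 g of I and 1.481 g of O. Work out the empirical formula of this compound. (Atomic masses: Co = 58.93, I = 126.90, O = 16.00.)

Co: 0.9092 g ÷ 58.93 g/mol = 0.01543 mol
I: 3.916 g ÷ 126.90 g/mol = 0.03086 mol
O: 1.481 g ÷ 16.00 g/mol = 0.09256 mol
Divide by the smallest (0.01543 mol Co): Co 1.000, I 2.000, O 5.999
Ratio ≈ 1:2:6, so the empirical formula is CoI2O6

CoI2O6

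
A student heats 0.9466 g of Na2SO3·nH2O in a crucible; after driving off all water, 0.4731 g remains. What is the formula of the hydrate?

Na2SO3·7H2O

Mass of water lost = 0.9466 − 0.4731 = 0.4735 g → 0.4735 / 18.02 = 0.02628 mol H2O
Molar mass of Na2SO3 = 126.05 g/mol → mol Na2SO3 = 0.4731 / 126.05 = 0.003753
n = 0.02628 / 0.003753 = 7.00 ≈ 7 → Na2SO3·7H2O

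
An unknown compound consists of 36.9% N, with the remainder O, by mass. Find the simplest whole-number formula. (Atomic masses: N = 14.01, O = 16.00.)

Assume 100 g: 36.9 g N, 63.1 g O.
N: 36.9 g ÷ 14.01 g/mol = 2.634 mol
O: 63.1 g ÷ 16.00 g/mol = 3.944 mol
Divide by the smallest (2.634 mol N): N 1.000, O 1.497
Scaling by 2: N 2.00, O 2.99 → N2O3

N2O3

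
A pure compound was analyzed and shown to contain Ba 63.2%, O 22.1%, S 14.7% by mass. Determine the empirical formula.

BaO3S

Assume 100 g: 63.2 g Ba, 22.1 g O, 14.7 g S.
Ba: 63.2 g ÷ 137.33 g/mol = 0.4602 mol
O: 22.1 g ÷ 16.00 g/mol = 1.381 mol
S: 14.7 g ÷ 32.07 g/mol = 0.4584 mol
Smallest is S at 0.4584 mol; normalising gives Ba 1.004, O 3.013, S 1.000
Ratio ≈ 1:3:1, so the empirical formula is BaO3S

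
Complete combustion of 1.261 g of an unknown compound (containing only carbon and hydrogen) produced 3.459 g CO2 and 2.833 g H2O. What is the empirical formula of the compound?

CH4

mol C = 3.459 / 44.01 = 0.07860; mass C = 0.07860 × 12.01 = 0.9439 g
mol H = 2 × (2.833 / 18.02) = 0.3144; mass H = 0.3144 × 1.008 = 0.3169 g
Smallest is C at 0.0786 mol; normalising gives C 1.000, H 4.001
≈ 1:4 → CH4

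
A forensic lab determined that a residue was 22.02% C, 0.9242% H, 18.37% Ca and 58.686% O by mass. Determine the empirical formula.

C4H2CaO8

Assume 100 g: 22.02 g C, 0.9242 g H, 18.37 g Ca, 58.686 g O.
Moles — C: 22.02 / 12.01 = 1.833 mol; H: 0.9242 / 1.008 = 0.9169 mol; Ca: 18.37 / 40.08 = 0.4583 mol; O: 58.686 / 16.00 = 3.668 mol
Ratios (÷ 0.4583): C 4.000, H 2.000, Ca 1.000, O 8.003
→ C4H2CaO8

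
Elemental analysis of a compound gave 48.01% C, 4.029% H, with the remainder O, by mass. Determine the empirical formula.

C4H4O3

Assume 100 g: 48.01 g C, 4.029 g H, 47.961 g O.
Moles — C: 48.01 / 12.01 = 3.998 mol; H: 4.029 / 1.008 = 3.997 mol; O: 47.961 / 16.00 = 2.998 mol
Divide by the smallest (2.998 mol O): C 1.334, H 1.333, O 1.000
Multiply by 3: C 4.00, H 4.00, O 3.00 → C4H4O3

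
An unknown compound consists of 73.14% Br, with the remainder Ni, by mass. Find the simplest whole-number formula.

Assume 100 g: 73.14 g Br, 26.86 g Ni.
Moles — Br: 73.14 / 79.90 = 0.9154 mol; Ni: 26.86 / 58.69 = 0.4577 mol
Divide by the smallest (0.4577 mol Ni): Br 2.000, Ni 1.000
Ratio ≈ 2:1, so the empirical formula is Br2Ni

Br2Ni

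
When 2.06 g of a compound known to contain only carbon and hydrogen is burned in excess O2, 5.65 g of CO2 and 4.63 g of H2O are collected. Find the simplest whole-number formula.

mol C = 5.65 / 44.01 = 0.1284; mass C = 0.1284 × 12.01 = 1.542 g
mol H = 2 × (4.63 / 18.02) = 0.5139; mass H = 0.5139 × 1.008 = 0.5180 g
Divide by the smallest (0.1284 mol C): C 1.000, H 4.003
→ CH4

CH4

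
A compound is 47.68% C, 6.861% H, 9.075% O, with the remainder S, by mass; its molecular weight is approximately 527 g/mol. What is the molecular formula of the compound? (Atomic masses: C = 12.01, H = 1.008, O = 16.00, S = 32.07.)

Assume 100 g: 47.68 g C, 6.861 g H, 9.075 g O, 36.384 g S.
Moles — C: 47.68 / 12.01 = 3.97 mol; H: 6.861 / 1.008 = 6.807 mol; O: 9.075 / 16.00 = 0.5672 mol; S: 36.384 / 32.07 = 1.135 mol
Smallest is O at 0.5672 mol; normalising gives C 6.999, H 12.001, O 1.000, S 2.000
Ratio ≈ 7:12:1:2, so the empirical formula is C7H12OS2
Empirical-formula mass = 176.31 g/mol
n = 527 / 176.31 = 2.99 ≈ 3
Molecular formula = (C7H12OS2)×3 = C21H36O3S6

C21H36O3S6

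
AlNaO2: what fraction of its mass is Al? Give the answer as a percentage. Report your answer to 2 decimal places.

Molar mass = 1(26.98) + 1(22.99) + 2(16.00) = 81.970 g/mol
Mass of Al per mole = 1 × 26.98 = 26.980 g
% Al = 26.980 / 81.970 × 100 = 32.91%

32.91%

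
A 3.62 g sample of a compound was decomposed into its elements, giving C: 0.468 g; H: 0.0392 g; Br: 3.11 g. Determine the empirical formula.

n(C) = 0.468/12.01 = 0.03897, n(H) = 0.0392/1.008 = 0.03889, n(Br) = 3.11/79.90 = 0.03892
Divide by the smallest (0.03889 mol H): C 1.002, H 1.000, Br 1.001
≈ 1:1:1 → CHBr

CHBr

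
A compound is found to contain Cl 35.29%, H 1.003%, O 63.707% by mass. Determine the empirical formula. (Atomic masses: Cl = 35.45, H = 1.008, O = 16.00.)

ClHO4

Assume 100 g: 35.29 g Cl, 1.003 g H, 63.707 g O.
Moles — Cl: 35.29 / 35.45 = 0.9955 mol; H: 1.003 / 1.008 = 0.995 mol; O: 63.707 / 16.00 = 3.982 mol
Divide by the smallest (0.995 mol H): Cl 1.000, H 1.000, O 4.002
≈ 1:1:4 → ClHO4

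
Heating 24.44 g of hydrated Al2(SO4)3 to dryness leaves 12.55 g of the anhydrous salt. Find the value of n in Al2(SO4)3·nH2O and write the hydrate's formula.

Al2(SO4)3·18H2O

Mass of water lost = 24.44 − 12.55 = 11.89 g → 11.89 / 18.02 = 0.6598 mol H2O
Molar mass of Al2(SO4)3 = 342.17 g/mol → mol Al2(SO4)3 = 12.55 / 342.17 = 0.03668
n = 0.6598 / 0.03668 = 17.99 ≈ 18 → Al2(SO4)3·18H2O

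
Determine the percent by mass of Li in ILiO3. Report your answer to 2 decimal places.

Molar mass = 1(126.90) + 1(6.94) + 3(16.00) = 181.840 g/mol
Mass of Li per mole = 1 × 6.94 = 6.940 g
% Li = 6.940 / 181.840 × 100 = 3.82%

3.82%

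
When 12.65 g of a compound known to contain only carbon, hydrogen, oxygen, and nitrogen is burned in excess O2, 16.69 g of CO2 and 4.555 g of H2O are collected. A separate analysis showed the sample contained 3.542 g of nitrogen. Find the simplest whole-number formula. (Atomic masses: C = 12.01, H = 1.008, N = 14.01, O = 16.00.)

C3H4N2O2

mol C = 16.69 / 44.01 = 0.3792; mass C = 0.3792 × 12.01 = 4.555 g
mol H = 2 × (4.555 / 18.02) = 0.5055; mass H = 0.5055 × 1.008 = 0.5096 g
mol N = 3.542 / 14.01 = 0.2528
mass O = 12.65 − (8.606) = 4.044 g → mol O = 0.2527
Ratios (÷ 0.2527): C 1.500, H 2.000, N 1.000, O 1.000
×2: C 3.00, H 4.00, N 2.00, O 2.00 → C3H4N2O2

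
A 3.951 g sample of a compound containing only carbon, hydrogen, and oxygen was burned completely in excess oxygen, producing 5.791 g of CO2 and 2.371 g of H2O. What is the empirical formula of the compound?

mol C = 5.791 / 44.01 = 0.1316; mass C = 0.1316 × 12.01 = 1.580 g
mol H = 2 × (2.371 / 18.02) = 0.2632; mass H = 0.2632 × 1.008 = 0.2653 g
mass O = 3.951 − (1.846) = 2.105 g → mol O = 0.1316
Smallest is C at 0.1316 mol; normalising gives C 1.000, H 2.000, O 1.000
→ CH2O

CH2O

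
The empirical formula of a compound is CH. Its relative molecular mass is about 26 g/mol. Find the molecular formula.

Empirical-formula mass = 13.02 g/mol
n = 26 / 13.02 = 2.00 ≈ 2
Molecular formula = (CH)2 = C2H2

C2H2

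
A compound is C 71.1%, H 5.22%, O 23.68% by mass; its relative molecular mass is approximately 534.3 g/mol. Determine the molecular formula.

Assume 100 g: 71.1 g C, 5.22 g H, 23.68 g O.
Moles — C: 71.1 / 12.01 = 5.92 mol; H: 5.22 / 1.008 = 5.179 mol; O: 23.68 / 16.00 = 1.48 mol
Divide by the smallest (1.48 mol O): C 4.000, H 3.499, O 1.000
Scaling by 2: C 8.00, H 7.00, O 2.00 → C8H7O2
Empirical-formula mass = 135.14 g/mol
n = 534.3 / 135.14 = 3.95 ≈ 4
Molecular formula = (C8H7O2)×4 = C32H28O8

C32H28O8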